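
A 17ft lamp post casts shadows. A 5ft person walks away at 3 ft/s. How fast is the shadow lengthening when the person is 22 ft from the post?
5/4 ft/s

By similar triangles: 17/(x+s) = 5/s
Solving: s = 5x/12
ds/dt = 5/12 · dx/dt = 5/12 · 3 = 5/4 ft/s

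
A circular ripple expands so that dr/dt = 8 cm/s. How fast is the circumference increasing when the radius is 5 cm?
16π cm/s

C = 2πr
dC/dt = 2π · dr/dt = 2π · 8 = 16π cm/s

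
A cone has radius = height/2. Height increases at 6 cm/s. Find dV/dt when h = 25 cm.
1875π/2 cm³/s

V = (1/3)π(h/2)²h = πh³/12
dV/dt = πh²/4 · 6
At h = 25: dV/dt = 1875π/2 cm³/s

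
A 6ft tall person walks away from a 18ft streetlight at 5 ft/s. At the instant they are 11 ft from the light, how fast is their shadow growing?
5/2 ft/s

By similar triangles: 18/(x+s) = 6/s
Solving: s = 6x/12
ds/dt = 6/12 · dx/dt = 1/2 · 5 = 5/2 ft/s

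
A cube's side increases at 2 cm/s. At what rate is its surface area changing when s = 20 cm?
480 cm²/s

A = 6s²
dA/dt = 12s · ds/dt = 12·20·2 = 480 cm²/s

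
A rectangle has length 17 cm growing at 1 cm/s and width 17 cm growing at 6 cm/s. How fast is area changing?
119 cm²/s

A = lw
dA/dt = w·dl/dt + l·dw/dt = 17·1 + 17·6 = 119 cm²/s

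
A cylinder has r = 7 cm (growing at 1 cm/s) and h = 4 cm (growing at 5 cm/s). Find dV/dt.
301π cm³/s

V = πr²h
dV/dt = 2πrh·dr/dt + πr²·dh/dt
= 2π(7)(4)(1) + π(7)²(5)
= 301π cm³/s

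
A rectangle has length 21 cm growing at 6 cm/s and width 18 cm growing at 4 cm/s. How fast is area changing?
192 cm²/s

A = lw
dA/dt = w·dl/dt + l·dw/dt = 18·6 + 21·4 = 192 cm²/s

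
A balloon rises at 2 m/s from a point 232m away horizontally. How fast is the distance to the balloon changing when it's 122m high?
122√17177/17177 ≈ 0.9309 m/s

z² = 232² + y²
z = √(232² + 122²) = 2√17177
dz/dt = y/z · dy/dt = 122/(2√17177) · 2 = 122√17177/17177 ≈ 0.9309 m/s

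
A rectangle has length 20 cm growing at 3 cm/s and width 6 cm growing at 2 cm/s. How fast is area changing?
58 cm²/s

A = lw
dA/dt = w·dl/dt + l·dw/dt = 6·3 + 20·2 = 58 cm²/s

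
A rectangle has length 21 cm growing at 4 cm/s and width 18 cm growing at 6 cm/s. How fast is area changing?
198 cm²/s

A = lw
dA/dt = w·dl/dt + l·dw/dt = 18·4 + 21·6 = 198 cm²/s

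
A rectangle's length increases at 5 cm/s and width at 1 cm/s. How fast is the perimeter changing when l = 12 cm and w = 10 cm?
12 cm/s

P = 2(l + w)
dP/dt = 2(dl/dt + dw/dt) = 2(5 + 1) = 12 cm/s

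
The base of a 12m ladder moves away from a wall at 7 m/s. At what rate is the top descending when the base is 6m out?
7√3/3 ≈ 4.041 m/s

x² + y² = 12²
2x·dx/dt + 2y·dy/dt = 0
dy/dt = -x/y · dx/dt = -6/(6√3) · 7 = -7√3/3 m/s
The top is descending at 7√3/3 ≈ 4.041 m/s.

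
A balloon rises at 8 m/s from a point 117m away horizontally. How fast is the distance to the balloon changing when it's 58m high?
464√17053/17053 ≈ 3.553 m/s

z² = 117² + y²
z = √(117² + 58²) = √17053
dz/dt = y/z · dy/dt = 58/√17053 · 8 = 464√17053/17053 ≈ 3.553 m/s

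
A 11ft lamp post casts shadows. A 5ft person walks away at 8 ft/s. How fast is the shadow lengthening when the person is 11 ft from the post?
20/3 ft/s

By similar triangles: 11/(x+s) = 5/s
Solving: s = 5x/6
ds/dt = 5/6 · dx/dt = 5/6 · 8 = 20/3 ft/s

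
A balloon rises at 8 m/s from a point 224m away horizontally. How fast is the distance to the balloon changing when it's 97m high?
776√59585/59585 ≈ 3.179 m/s

z² = 224² + y²
z = √(224² + 97²) = √59585
dz/dt = y/z · dy/dt = 97/√59585 · 8 = 776√59585/59585 ≈ 3.179 m/s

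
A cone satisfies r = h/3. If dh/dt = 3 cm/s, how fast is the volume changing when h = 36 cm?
432π cm³/s

V = (1/3)π(h/3)²h = πh³/27
dV/dt = πh²/9 · 3
At h = 36: dV/dt = 432π cm³/s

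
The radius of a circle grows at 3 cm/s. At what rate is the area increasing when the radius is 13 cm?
78π cm²/s

A = πr²
dA/dt = 2πr · dr/dt = 2π(13)(3) = 78π cm²/s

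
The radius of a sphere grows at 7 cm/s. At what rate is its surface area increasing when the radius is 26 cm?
1456π cm²/s

S = 4πr²
dS/dt = dS/dr · dr/dt = 8πr · 7
At r = 26: dS/dt = 1456π cm²/s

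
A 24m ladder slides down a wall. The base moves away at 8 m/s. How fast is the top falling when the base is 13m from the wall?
104√407/407 ≈ 5.155 m/s

x² + y² = 24²
2x·dx/dt + 2y·dy/dt = 0
dy/dt = -x/y · dx/dt = -13/√407 · 8 = -104√407/407 m/s
The top is descending at 104√407/407 ≈ 5.155 m/s.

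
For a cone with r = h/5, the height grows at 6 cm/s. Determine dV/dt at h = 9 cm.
486π/25 cm³/s

V = (1/3)π(h/5)²h = πh³/75
dV/dt = πh²/25 · 6
At h = 9: dV/dt = 486π/25 cm³/s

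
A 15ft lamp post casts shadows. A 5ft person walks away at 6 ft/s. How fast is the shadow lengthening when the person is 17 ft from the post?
3 ft/s

By similar triangles: 15/(x+s) = 5/s
Solving: s = 5x/10
ds/dt = 5/10 · dx/dt = 1/2 · 6 = 3 ft/s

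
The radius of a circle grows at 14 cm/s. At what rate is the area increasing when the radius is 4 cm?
112π cm²/s

A = πr²
dA/dt = 2πr · dr/dt = 2π(4)(14) = 112π cm²/s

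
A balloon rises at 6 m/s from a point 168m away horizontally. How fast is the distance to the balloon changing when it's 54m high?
54√865/865 ≈ 1.836 m/s

z² = 168² + y²
z = √(168² + 54²) = 6√865
dz/dt = y/z · dy/dt = 54/(6√865) · 6 = 54√865/865 ≈ 1.836 m/s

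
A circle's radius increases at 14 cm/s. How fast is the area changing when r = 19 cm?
532π cm²/s

A = πr²
dA/dt = 2πr · dr/dt = 2π(19)(14) = 532π cm²/s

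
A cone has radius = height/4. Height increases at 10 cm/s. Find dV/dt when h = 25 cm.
3125π/8 cm³/s

V = (1/3)π(h/4)²h = πh³/48
dV/dt = πh²/16 · 10
At h = 25: dV/dt = 3125π/8 cm³/s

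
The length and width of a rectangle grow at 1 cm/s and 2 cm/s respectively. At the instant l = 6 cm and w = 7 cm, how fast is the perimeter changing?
6 cm/s

P = 2(l + w)
dP/dt = 2(dl/dt + dw/dt) = 2(1 + 2) = 6 cm/s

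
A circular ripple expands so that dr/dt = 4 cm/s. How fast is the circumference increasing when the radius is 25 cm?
8π cm/s

C = 2πr
dC/dt = 2π · dr/dt = 2π · 4 = 8π cm/s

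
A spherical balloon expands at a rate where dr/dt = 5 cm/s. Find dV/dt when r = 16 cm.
5120π cm³/s

V = (4/3)πr³
dV/dt = dV/dr · dr/dt = 4πr² · 5
At r = 16: dV/dt = 5120π cm³/s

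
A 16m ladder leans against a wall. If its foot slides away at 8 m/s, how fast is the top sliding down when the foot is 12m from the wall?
24√7/7 ≈ 9.071 m/s

x² + y² = 16²
2x·dx/dt + 2y·dy/dt = 0
dy/dt = -x/y · dx/dt = -12/(4√7) · 8 = -24√7/7 m/s
The top is descending at 24√7/7 ≈ 9.071 m/s.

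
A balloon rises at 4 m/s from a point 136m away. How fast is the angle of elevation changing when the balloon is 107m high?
0.018167 rad/s

tan(θ) = y/136
sec²(θ) · dθ/dt = (1/136) · dy/dt
dθ/dt = cos²(θ)/136 · 4 = 136/(136² + 107²) · 4
dθ/dt = 0.018167 rad/s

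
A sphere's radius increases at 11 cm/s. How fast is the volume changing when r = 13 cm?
7436π cm³/s

V = (4/3)πr³
dV/dt = dV/dr · dr/dt = 4πr² · 11
At r = 13: dV/dt = 7436π cm³/s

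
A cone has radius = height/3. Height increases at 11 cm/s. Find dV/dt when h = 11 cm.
1331π/9 cm³/s

V = (1/3)π(h/3)²h = πh³/27
dV/dt = πh²/9 · 11
At h = 11: dV/dt = 1331π/9 cm³/s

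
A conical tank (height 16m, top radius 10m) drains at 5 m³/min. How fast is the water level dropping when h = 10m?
16/(125π) ≈ 0.04074 m/min

r/h = 10/16, so r = (5/8)h
V = (1/3)πr²h = (1/3)π((5/8)h)²h = (25/192)πh³
dV/dh = (25/64)πh²
dh/dt = (dV/dt)/(dV/dh) = -5/((25/64)π·10²) = -16/(125π) m/min
The level is dropping at 16/(125π) ≈ 0.04074 m/min.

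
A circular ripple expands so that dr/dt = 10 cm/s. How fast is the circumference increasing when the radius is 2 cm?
20π cm/s

C = 2πr
dC/dt = 2π · dr/dt = 2π · 10 = 20π cm/s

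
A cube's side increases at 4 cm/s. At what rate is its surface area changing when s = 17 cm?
816 cm²/s

A = 6s²
dA/dt = 12s · ds/dt = 12·17·4 = 816 cm²/s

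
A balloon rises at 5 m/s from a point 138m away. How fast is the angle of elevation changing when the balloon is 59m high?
0.030633 rad/s

tan(θ) = y/138
sec²(θ) · dθ/dt = (1/138) · dy/dt
dθ/dt = cos²(θ)/138 · 5 = 138/(138² + 59²) · 5
dθ/dt = 0.030633 rad/s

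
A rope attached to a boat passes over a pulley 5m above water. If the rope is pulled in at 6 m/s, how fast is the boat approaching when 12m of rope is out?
72√119/119 ≈ 6.6 m/s

rope² = x² + 5²
x = √(12² - 5²) = √119
dx/dt = (rope/x) · d(rope)/dt = (12/√119) · (-6) = -72√119/119 m/s
The boat approaches at 72√119/119 ≈ 6.6 m/s.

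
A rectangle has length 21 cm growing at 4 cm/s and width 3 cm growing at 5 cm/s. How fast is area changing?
117 cm²/s

A = lw
dA/dt = w·dl/dt + l·dw/dt = 3·4 + 21·5 = 117 cm²/s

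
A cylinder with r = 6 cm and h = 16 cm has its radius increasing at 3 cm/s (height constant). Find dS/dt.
168π cm²/s

S = 2πrh + 2πr² (lateral + bases)
dS/dt = (2πh + 4πr)·dr/dt = (2π·16 + 4π·6)·3
= 168π cm²/s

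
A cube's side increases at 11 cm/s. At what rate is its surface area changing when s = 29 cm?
3828 cm²/s

A = 6s²
dA/dt = 12s · ds/dt = 12·29·11 = 3828 cm²/s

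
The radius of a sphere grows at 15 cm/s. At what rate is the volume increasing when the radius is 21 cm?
26460π cm³/s

V = (4/3)πr³
dV/dt = dV/dr · dr/dt = 4πr² · 15
At r = 21: dV/dt = 26460π cm³/s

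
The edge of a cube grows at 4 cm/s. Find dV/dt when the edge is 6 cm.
432 cm³/s

V = s³
dV/dt = 3s² · ds/dt = 3·6²·4 = 432 cm³/s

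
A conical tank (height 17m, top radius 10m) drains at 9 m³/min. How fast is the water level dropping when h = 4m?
2601/(1600π) ≈ 0.5175 m/min

r/h = 10/17, so r = (10/17)h
V = (1/3)πr²h = (1/3)π((10/17)h)²h = (100/867)πh³
dV/dh = (100/289)πh²
dh/dt = (dV/dt)/(dV/dh) = -9/((100/289)π·4²) = -2601/(1600π) m/min
The level is dropping at 2601/(1600π) ≈ 0.5175 m/min.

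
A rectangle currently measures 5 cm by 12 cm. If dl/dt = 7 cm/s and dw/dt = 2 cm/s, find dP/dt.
18 cm/s

P = 2(l + w)
dP/dt = 2(dl/dt + dw/dt) = 2(7 + 2) = 18 cm/s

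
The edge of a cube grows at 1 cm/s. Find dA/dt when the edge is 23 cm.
276 cm²/s

A = 6s²
dA/dt = 12s · ds/dt = 12·23·1 = 276 cm²/s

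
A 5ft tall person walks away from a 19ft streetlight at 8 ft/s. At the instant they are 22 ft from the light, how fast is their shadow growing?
20/7 ft/s

By similar triangles: 19/(x+s) = 5/s
Solving: s = 5x/14
ds/dt = 5/14 · dx/dt = 5/14 · 8 = 20/7 ft/s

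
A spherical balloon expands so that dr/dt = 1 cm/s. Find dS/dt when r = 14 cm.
112π cm²/s

S = 4πr²
dS/dt = dS/dr · dr/dt = 8πr · 1
At r = 14: dS/dt = 112π cm²/s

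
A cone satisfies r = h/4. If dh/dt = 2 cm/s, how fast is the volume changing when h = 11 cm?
121π/8 cm³/s

V = (1/3)π(h/4)²h = πh³/48
dV/dt = πh²/16 · 2
At h = 11: dV/dt = 121π/8 cm³/s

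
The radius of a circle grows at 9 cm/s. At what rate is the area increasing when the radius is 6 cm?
108π cm²/s

A = πr²
dA/dt = 2πr · dr/dt = 2π(6)(9) = 108π cm²/s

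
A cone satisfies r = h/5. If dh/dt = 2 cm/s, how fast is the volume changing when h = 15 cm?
18π cm³/s

V = (1/3)π(h/5)²h = πh³/75
dV/dt = πh²/25 · 2
At h = 15: dV/dt = 18π cm³/s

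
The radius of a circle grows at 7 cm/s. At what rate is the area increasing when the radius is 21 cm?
294π cm²/s

A = πr²
dA/dt = 2πr · dr/dt = 2π(21)(7) = 294π cm²/s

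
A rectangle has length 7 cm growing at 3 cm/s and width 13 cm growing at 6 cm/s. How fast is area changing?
81 cm²/s

A = lw
dA/dt = w·dl/dt + l·dw/dt = 13·3 + 7·6 = 81 cm²/s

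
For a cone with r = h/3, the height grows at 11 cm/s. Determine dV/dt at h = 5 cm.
275π/9 cm³/s

V = (1/3)π(h/3)²h = πh³/27
dV/dt = πh²/9 · 11
At h = 5: dV/dt = 275π/9 cm³/s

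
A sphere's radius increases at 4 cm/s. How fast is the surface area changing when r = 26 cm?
832π cm²/s

S = 4πr²
dS/dt = dS/dr · dr/dt = 8πr · 4
At r = 26: dS/dt = 832π cm²/s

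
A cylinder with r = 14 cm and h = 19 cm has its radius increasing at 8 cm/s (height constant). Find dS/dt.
752π cm²/s

S = 2πrh + 2πr² (lateral + bases)
dS/dt = (2πh + 4πr)·dr/dt = (2π·19 + 4π·14)·8
= 752π cm²/s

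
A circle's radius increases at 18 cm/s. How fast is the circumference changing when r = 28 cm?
36π cm/s

C = 2πr
dC/dt = 2π · dr/dt = 2π · 18 = 36π cm/s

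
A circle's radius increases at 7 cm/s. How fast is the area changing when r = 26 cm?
364π cm²/s

A = πr²
dA/dt = 2πr · dr/dt = 2π(26)(7) = 364π cm²/s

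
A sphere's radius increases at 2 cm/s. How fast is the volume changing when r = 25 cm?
5000π cm³/s

V = (4/3)πr³
dV/dt = dV/dr · dr/dt = 4πr² · 2
At r = 25: dV/dt = 5000π cm³/s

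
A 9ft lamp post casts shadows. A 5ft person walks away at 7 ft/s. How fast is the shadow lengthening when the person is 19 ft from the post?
35/4 ft/s

By similar triangles: 9/(x+s) = 5/s
Solving: s = 5x/4
ds/dt = 5/4 · dx/dt = 5/4 · 7 = 35/4 ft/s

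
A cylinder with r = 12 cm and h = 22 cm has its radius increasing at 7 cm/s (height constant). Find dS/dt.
644π cm²/s

S = 2πrh + 2πr² (lateral + bases)
dS/dt = (2πh + 4πr)·dr/dt = (2π·22 + 4π·12)·7
= 644π cm²/s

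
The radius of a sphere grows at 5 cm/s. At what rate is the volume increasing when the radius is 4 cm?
320π cm³/s

V = (4/3)πr³
dV/dt = dV/dr · dr/dt = 4πr² · 5
At r = 4: dV/dt = 320π cm³/s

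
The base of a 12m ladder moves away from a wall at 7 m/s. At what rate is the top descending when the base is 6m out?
7√3/3 ≈ 4.041 m/s

x² + y² = 12²
2x·dx/dt + 2y·dy/dt = 0
dy/dt = -x/y · dx/dt = -6/(6√3) · 7 = -7√3/3 m/s
The top is descending at 7√3/3 ≈ 4.041 m/s.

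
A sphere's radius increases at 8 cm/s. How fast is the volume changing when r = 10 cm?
3200π cm³/s

V = (4/3)πr³
dV/dt = dV/dr · dr/dt = 4πr² · 8
At r = 10: dV/dt = 3200π cm³/s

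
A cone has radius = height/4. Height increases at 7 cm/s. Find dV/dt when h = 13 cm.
1183π/16 cm³/s

V = (1/3)π(h/4)²h = πh³/48
dV/dt = πh²/16 · 7
At h = 13: dV/dt = 1183π/16 cm³/s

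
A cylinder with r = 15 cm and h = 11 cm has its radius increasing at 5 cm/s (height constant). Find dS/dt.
410π cm²/s

S = 2πrh + 2πr² (lateral + bases)
dS/dt = (2πh + 4πr)·dr/dt = (2π·11 + 4π·15)·5
= 410π cm²/s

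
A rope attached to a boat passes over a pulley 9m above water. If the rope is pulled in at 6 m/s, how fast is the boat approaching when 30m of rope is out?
60√91/91 ≈ 6.29 m/s

rope² = x² + 9²
x = √(30² - 9²) = 3√91
dx/dt = (rope/x) · d(rope)/dt = (30/(3√91)) · (-6) = -60√91/91 m/s
The boat approaches at 60√91/91 ≈ 6.29 m/s.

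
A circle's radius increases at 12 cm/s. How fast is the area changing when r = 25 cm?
600π cm²/s

A = πr²
dA/dt = 2πr · dr/dt = 2π(25)(12) = 600π cm²/s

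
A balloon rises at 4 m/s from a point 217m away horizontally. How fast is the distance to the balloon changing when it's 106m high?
424√2333/11665 ≈ 1.756 m/s

z² = 217² + y²
z = √(217² + 106²) = 5√2333
dz/dt = y/z · dy/dt = 106/(5√2333) · 4 = 424√2333/11665 ≈ 1.756 m/s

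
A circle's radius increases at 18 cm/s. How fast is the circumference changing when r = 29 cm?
36π cm/s

C = 2πr
dC/dt = 2π · dr/dt = 2π · 18 = 36π cm/s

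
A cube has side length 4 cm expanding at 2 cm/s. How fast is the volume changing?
96 cm³/s

V = s³
dV/dt = 3s² · ds/dt = 3·4²·2 = 96 cm³/s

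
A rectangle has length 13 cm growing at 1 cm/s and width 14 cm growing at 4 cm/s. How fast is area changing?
66 cm²/s

A = lw
dA/dt = w·dl/dt + l·dw/dt = 14·1 + 13·4 = 66 cm²/s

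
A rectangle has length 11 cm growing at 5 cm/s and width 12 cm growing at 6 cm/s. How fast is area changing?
126 cm²/s

A = lw
dA/dt = w·dl/dt + l·dw/dt = 12·5 + 11·6 = 126 cm²/s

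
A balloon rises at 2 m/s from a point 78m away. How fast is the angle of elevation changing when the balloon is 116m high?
0.007984 rad/s

tan(θ) = y/78
sec²(θ) · dθ/dt = (1/78) · dy/dt
dθ/dt = cos²(θ)/78 · 2 = 78/(78² + 116²) · 2
dθ/dt = 0.007984 rad/s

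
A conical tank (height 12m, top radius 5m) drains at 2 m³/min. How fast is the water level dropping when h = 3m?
32/(25π) ≈ 0.4074 m/min

r/h = 5/12, so r = (5/12)h
V = (1/3)πr²h = (1/3)π((5/12)h)²h = (25/432)πh³
dV/dh = (25/144)πh²
dh/dt = (dV/dt)/(dV/dh) = -2/((25/144)π·3²) = -32/(25π) m/min
The level is dropping at 32/(25π) ≈ 0.4074 m/min.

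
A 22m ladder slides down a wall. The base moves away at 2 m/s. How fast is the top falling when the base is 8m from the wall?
8√105/105 ≈ 0.7807 m/s

x² + y² = 22²
2x·dx/dt + 2y·dy/dt = 0
dy/dt = -x/y · dx/dt = -8/(2√105) · 2 = -8√105/105 m/s
The top is descending at 8√105/105 ≈ 0.7807 m/s.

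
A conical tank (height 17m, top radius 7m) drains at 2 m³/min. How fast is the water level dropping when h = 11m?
578/(5929π) ≈ 0.03103 m/min

r/h = 7/17, so r = (7/17)h
V = (1/3)πr²h = (1/3)π((7/17)h)²h = (49/867)πh³
dV/dh = (49/289)πh²
dh/dt = (dV/dt)/(dV/dh) = -2/((49/289)π·11²) = -578/(5929π) m/min
The level is dropping at 578/(5929π) ≈ 0.03103 m/min.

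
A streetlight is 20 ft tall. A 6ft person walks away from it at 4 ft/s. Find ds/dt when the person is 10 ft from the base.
12/7 ft/s

By similar triangles: 20/(x+s) = 6/s
Solving: s = 6x/14
ds/dt = 6/14 · dx/dt = 3/7 · 4 = 12/7 ft/s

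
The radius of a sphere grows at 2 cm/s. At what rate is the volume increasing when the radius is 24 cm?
4608π cm³/s

V = (4/3)πr³
dV/dt = dV/dr · dr/dt = 4πr² · 2
At r = 24: dV/dt = 4608π cm³/s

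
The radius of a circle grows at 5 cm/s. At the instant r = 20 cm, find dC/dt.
10π cm/s

C = 2πr
dC/dt = 2π · dr/dt = 2π · 5 = 10π cm/s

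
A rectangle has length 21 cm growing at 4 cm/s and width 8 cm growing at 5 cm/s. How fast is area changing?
137 cm²/s

A = lw
dA/dt = w·dl/dt + l·dw/dt = 8·4 + 21·5 = 137 cm²/s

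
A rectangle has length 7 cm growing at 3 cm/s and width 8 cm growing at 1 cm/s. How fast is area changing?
31 cm²/s

A = lw
dA/dt = w·dl/dt + l·dw/dt = 8·3 + 7·1 = 31 cm²/s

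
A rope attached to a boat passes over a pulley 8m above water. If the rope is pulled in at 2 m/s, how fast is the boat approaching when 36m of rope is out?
18√77/77 ≈ 2.051 m/s

rope² = x² + 8²
x = √(36² - 8²) = 4√77
dx/dt = (rope/x) · d(rope)/dt = (36/(4√77)) · (-2) = -18√77/77 m/s
The boat approaches at 18√77/77 ≈ 2.051 m/s.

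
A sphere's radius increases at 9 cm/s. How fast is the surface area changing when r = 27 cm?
1944π cm²/s

S = 4πr²
dS/dt = dS/dr · dr/dt = 8πr · 9
At r = 27: dS/dt = 1944π cm²/s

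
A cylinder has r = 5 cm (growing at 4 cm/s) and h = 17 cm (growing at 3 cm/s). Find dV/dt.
755π cm³/s

V = πr²h
dV/dt = 2πrh·dr/dt + πr²·dh/dt
= 2π(5)(17)(4) + π(5)²(3)
= 755π cm³/s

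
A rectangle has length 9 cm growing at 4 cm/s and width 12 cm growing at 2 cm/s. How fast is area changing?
66 cm²/s

A = lw
dA/dt = w·dl/dt + l·dw/dt = 12·4 + 9·2 = 66 cm²/s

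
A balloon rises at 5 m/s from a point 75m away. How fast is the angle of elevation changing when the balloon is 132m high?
0.01627 rad/s

tan(θ) = y/75
sec²(θ) · dθ/dt = (1/75) · dy/dt
dθ/dt = cos²(θ)/75 · 5 = 75/(75² + 132²) · 5
dθ/dt = 0.01627 rad/s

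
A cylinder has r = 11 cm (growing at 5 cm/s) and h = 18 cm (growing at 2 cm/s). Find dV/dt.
2222π cm³/s

V = πr²h
dV/dt = 2πrh·dr/dt + πr²·dh/dt
= 2π(11)(18)(5) + π(11)²(2)
= 2222π cm³/s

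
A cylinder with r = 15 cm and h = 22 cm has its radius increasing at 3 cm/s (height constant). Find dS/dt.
312π cm²/s

S = 2πrh + 2πr² (lateral + bases)
dS/dt = (2πh + 4πr)·dr/dt = (2π·22 + 4π·15)·3
= 312π cm²/s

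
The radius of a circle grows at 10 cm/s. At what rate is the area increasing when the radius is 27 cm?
540π cm²/s

A = πr²
dA/dt = 2πr · dr/dt = 2π(27)(10) = 540π cm²/s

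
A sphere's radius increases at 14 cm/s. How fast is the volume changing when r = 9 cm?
4536π cm³/s

V = (4/3)πr³
dV/dt = dV/dr · dr/dt = 4πr² · 14
At r = 9: dV/dt = 4536π cm³/s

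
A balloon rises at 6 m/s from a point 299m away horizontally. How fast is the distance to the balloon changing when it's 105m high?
315√100426/50213 ≈ 1.988 m/s

z² = 299² + y²
z = √(299² + 105²) = √100426
dz/dt = y/z · dy/dt = 105/√100426 · 6 = 315√100426/50213 ≈ 1.988 m/s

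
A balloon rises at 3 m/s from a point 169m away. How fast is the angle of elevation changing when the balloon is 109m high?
0.012536 rad/s

tan(θ) = y/169
sec²(θ) · dθ/dt = (1/169) · dy/dt
dθ/dt = cos²(θ)/169 · 3 = 169/(169² + 109²) · 3
dθ/dt = 0.012536 rad/s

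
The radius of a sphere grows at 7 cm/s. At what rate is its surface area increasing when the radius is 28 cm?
1568π cm²/s

S = 4πr²
dS/dt = dS/dr · dr/dt = 8πr · 7
At r = 28: dS/dt = 1568π cm²/s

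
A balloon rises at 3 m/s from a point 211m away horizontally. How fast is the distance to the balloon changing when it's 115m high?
345√57746/57746 ≈ 1.436 m/s

z² = 211² + y²
z = √(211² + 115²) = √57746
dz/dt = y/z · dy/dt = 115/√57746 · 3 = 345√57746/57746 ≈ 1.436 m/s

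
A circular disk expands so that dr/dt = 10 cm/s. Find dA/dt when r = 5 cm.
100π cm²/s

A = πr²
dA/dt = 2πr · dr/dt = 2π(5)(10) = 100π cm²/s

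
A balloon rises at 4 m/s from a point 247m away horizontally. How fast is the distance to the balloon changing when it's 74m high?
296√66485/66485 ≈ 1.148 m/s

z² = 247² + y²
z = √(247² + 74²) = √66485
dz/dt = y/z · dy/dt = 74/√66485 · 4 = 296√66485/66485 ≈ 1.148 m/s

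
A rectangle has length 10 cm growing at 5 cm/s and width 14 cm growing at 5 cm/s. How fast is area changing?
120 cm²/s

A = lw
dA/dt = w·dl/dt + l·dw/dt = 14·5 + 10·5 = 120 cm²/s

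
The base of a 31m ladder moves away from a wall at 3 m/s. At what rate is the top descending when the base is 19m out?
19√6/20 ≈ 2.327 m/s

x² + y² = 31²
2x·dx/dt + 2y·dy/dt = 0
dy/dt = -x/y · dx/dt = -19/(10√6) · 3 = -19√6/20 m/s
The top is descending at 19√6/20 ≈ 2.327 m/s.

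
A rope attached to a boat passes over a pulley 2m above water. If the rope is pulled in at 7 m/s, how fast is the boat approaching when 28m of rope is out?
98√195/195 ≈ 7.018 m/s

rope² = x² + 2²
x = √(28² - 2²) = 2√195
dx/dt = (rope/x) · d(rope)/dt = (28/(2√195)) · (-7) = -98√195/195 m/s
The boat approaches at 98√195/195 ≈ 7.018 m/s.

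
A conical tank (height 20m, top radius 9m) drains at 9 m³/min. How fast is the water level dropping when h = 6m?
100/(81π) ≈ 0.393 m/min

r/h = 9/20, so r = (9/20)h
V = (1/3)πr²h = (1/3)π((9/20)h)²h = (27/400)πh³
dV/dh = (81/400)πh²
dh/dt = (dV/dt)/(dV/dh) = -9/((81/400)π·6²) = -100/(81π) m/min
The level is dropping at 100/(81π) ≈ 0.393 m/min.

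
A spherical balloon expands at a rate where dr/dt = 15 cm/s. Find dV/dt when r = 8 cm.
3840π cm³/s

V = (4/3)πr³
dV/dt = dV/dr · dr/dt = 4πr² · 15
At r = 8: dV/dt = 3840π cm³/s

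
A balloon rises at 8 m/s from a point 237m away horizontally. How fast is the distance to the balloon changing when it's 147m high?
196√8642/4321 ≈ 4.217 m/s

z² = 237² + y²
z = √(237² + 147²) = 3√8642
dz/dt = y/z · dy/dt = 147/(3√8642) · 8 = 196√8642/4321 ≈ 4.217 m/s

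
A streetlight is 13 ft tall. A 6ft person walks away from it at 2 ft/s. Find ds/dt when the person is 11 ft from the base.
12/7 ft/s

By similar triangles: 13/(x+s) = 6/s
Solving: s = 6x/7
ds/dt = 6/7 · dx/dt = 6/7 · 2 = 12/7 ft/s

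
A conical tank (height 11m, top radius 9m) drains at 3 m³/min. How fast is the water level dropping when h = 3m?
121/(243π) ≈ 0.1585 m/min

r/h = 9/11, so r = (9/11)h
V = (1/3)πr²h = (1/3)π((9/11)h)²h = (27/121)πh³
dV/dh = (81/121)πh²
dh/dt = (dV/dt)/(dV/dh) = -3/((81/121)π·3²) = -121/(243π) m/min
The level is dropping at 121/(243π) ≈ 0.1585 m/min.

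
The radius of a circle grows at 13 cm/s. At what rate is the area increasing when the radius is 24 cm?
624π cm²/s

A = πr²
dA/dt = 2πr · dr/dt = 2π(24)(13) = 624π cm²/s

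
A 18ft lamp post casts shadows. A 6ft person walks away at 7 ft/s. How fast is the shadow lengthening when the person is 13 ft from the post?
7/2 ft/s

By similar triangles: 18/(x+s) = 6/s
Solving: s = 6x/12
ds/dt = 6/12 · dx/dt = 1/2 · 7 = 7/2 ft/s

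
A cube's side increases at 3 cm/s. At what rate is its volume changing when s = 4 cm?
144 cm³/s

V = s³
dV/dt = 3s² · ds/dt = 3·4²·3 = 144 cm³/s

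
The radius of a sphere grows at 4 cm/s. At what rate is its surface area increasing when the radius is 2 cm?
64π cm²/s

S = 4πr²
dS/dt = dS/dr · dr/dt = 8πr · 4
At r = 2: dS/dt = 64π cm²/s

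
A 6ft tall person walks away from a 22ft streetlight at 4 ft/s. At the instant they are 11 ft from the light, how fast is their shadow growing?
3/2 ft/s

By similar triangles: 22/(x+s) = 6/s
Solving: s = 6x/16
ds/dt = 6/16 · dx/dt = 3/8 · 4 = 3/2 ft/s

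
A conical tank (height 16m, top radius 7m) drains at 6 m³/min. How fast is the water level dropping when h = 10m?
384/(1225π) ≈ 0.09978 m/min

r/h = 7/16, so r = (7/16)h
V = (1/3)πr²h = (1/3)π((7/16)h)²h = (49/768)πh³
dV/dh = (49/256)πh²
dh/dt = (dV/dt)/(dV/dh) = -6/((49/256)π·10²) = -384/(1225π) m/min
The level is dropping at 384/(1225π) ≈ 0.09978 m/min.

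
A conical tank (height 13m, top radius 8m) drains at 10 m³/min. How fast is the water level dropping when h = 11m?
845/(3872π) ≈ 0.06947 m/min

r/h = 8/13, so r = (8/13)h
V = (1/3)πr²h = (1/3)π((8/13)h)²h = (64/507)πh³
dV/dh = (64/169)πh²
dh/dt = (dV/dt)/(dV/dh) = -10/((64/169)π·11²) = -845/(3872π) m/min
The level is dropping at 845/(3872π) ≈ 0.06947 m/min.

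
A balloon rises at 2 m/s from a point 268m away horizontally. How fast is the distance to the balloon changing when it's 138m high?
138√22717/22717 ≈ 0.9156 m/s

z² = 268² + y²
z = √(268² + 138²) = 2√22717
dz/dt = y/z · dy/dt = 138/(2√22717) · 2 = 138√22717/22717 ≈ 0.9156 m/s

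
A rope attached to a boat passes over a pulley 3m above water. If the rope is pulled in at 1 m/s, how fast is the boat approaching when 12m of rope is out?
4√15/15 ≈ 1.033 m/s

rope² = x² + 3²
x = √(12² - 3²) = 3√15
dx/dt = (rope/x) · d(rope)/dt = (12/(3√15)) · (-1) = -4√15/15 m/s
The boat approaches at 4√15/15 ≈ 1.033 m/s.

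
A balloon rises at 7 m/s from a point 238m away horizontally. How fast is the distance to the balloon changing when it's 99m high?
693√66445/66445 ≈ 2.688 m/s

z² = 238² + y²
z = √(238² + 99²) = √66445
dz/dt = y/z · dy/dt = 99/√66445 · 7 = 693√66445/66445 ≈ 2.688 m/s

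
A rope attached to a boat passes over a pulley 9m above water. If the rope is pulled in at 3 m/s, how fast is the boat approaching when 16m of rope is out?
48√7/35 ≈ 3.628 m/s

rope² = x² + 9²
x = √(16² - 9²) = 5√7
dx/dt = (rope/x) · d(rope)/dt = (16/(5√7)) · (-3) = -48√7/35 m/s
The boat approaches at 48√7/35 ≈ 3.628 m/s.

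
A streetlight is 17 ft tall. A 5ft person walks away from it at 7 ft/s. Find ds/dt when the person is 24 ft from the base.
35/12 ft/s

By similar triangles: 17/(x+s) = 5/s
Solving: s = 5x/12
ds/dt = 5/12 · dx/dt = 5/12 · 7 = 35/12 ft/s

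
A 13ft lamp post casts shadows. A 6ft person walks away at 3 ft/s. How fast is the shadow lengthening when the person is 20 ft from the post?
18/7 ft/s

By similar triangles: 13/(x+s) = 6/s
Solving: s = 6x/7
ds/dt = 6/7 · dx/dt = 6/7 · 3 = 18/7 ft/s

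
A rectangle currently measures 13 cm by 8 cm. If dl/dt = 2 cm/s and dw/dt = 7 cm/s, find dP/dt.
18 cm/s

P = 2(l + w)
dP/dt = 2(dl/dt + dw/dt) = 2(2 + 7) = 18 cm/s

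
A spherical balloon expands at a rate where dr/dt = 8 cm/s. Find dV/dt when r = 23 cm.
16928π cm³/s

V = (4/3)πr³
dV/dt = dV/dr · dr/dt = 4πr² · 8
At r = 23: dV/dt = 16928π cm³/s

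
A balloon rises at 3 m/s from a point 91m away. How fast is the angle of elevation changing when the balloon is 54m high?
0.024382 rad/s

tan(θ) = y/91
sec²(θ) · dθ/dt = (1/91) · dy/dt
dθ/dt = cos²(θ)/91 · 3 = 91/(91² + 54²) · 3
dθ/dt = 0.024382 rad/s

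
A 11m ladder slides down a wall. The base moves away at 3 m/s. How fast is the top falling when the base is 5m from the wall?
5√6/8 ≈ 1.531 m/s

x² + y² = 11²
2x·dx/dt + 2y·dy/dt = 0
dy/dt = -x/y · dx/dt = -5/(4√6) · 3 = -5√6/8 m/s
The top is descending at 5√6/8 ≈ 1.531 m/s.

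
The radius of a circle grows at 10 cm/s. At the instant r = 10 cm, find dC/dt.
20π cm/s

C = 2πr
dC/dt = 2π · dr/dt = 2π · 10 = 20π cm/s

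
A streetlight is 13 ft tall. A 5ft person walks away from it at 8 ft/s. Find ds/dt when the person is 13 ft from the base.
5 ft/s

By similar triangles: 13/(x+s) = 5/s
Solving: s = 5x/8
ds/dt = 5/8 · dx/dt = 5/8 · 8 = 5 ft/s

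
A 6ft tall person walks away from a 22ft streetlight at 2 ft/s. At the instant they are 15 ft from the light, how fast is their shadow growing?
3/4 ft/s

By similar triangles: 22/(x+s) = 6/s
Solving: s = 6x/16
ds/dt = 6/16 · dx/dt = 3/8 · 2 = 3/4 ft/s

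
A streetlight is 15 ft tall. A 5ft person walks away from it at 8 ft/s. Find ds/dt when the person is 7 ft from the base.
4 ft/s

By similar triangles: 15/(x+s) = 5/s
Solving: s = 5x/10
ds/dt = 5/10 · dx/dt = 1/2 · 8 = 4 ft/s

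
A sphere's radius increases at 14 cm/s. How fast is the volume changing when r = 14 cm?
10976π cm³/s

V = (4/3)πr³
dV/dt = dV/dr · dr/dt = 4πr² · 14
At r = 14: dV/dt = 10976π cm³/s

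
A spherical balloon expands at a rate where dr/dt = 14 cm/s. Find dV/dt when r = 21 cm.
24696π cm³/s

V = (4/3)πr³
dV/dt = dV/dr · dr/dt = 4πr² · 14
At r = 21: dV/dt = 24696π cm³/s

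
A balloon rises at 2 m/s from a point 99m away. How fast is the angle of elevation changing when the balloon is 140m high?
0.006734 rad/s

tan(θ) = y/99
sec²(θ) · dθ/dt = (1/99) · dy/dt
dθ/dt = cos²(θ)/99 · 2 = 99/(99² + 140²) · 2
dθ/dt = 0.006734 rad/s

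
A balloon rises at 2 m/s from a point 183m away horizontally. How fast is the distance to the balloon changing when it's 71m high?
71√38530/19265 ≈ 0.7234 m/s

z² = 183² + y²
z = √(183² + 71²) = √38530
dz/dt = y/z · dy/dt = 71/√38530 · 2 = 71√38530/19265 ≈ 0.7234 m/s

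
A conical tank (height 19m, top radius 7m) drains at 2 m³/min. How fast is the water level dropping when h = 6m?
361/(882π) ≈ 0.1303 m/min

r/h = 7/19, so r = (7/19)h
V = (1/3)πr²h = (1/3)π((7/19)h)²h = (49/1083)πh³
dV/dh = (49/361)πh²
dh/dt = (dV/dt)/(dV/dh) = -2/((49/361)π·6²) = -361/(882π) m/min
The level is dropping at 361/(882π) ≈ 0.1303 m/min.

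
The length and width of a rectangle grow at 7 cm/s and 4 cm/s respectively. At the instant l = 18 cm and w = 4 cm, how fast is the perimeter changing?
22 cm/s

P = 2(l + w)
dP/dt = 2(dl/dt + dw/dt) = 2(7 + 4) = 22 cm/s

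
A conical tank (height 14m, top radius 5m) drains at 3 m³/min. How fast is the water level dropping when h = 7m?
12/(25π) ≈ 0.1528 m/min

r/h = 5/14, so r = (5/14)h
V = (1/3)πr²h = (1/3)π((5/14)h)²h = (25/588)πh³
dV/dh = (25/196)πh²
dh/dt = (dV/dt)/(dV/dh) = -3/((25/196)π·7²) = -12/(25π) m/min
The level is dropping at 12/(25π) ≈ 0.1528 m/min.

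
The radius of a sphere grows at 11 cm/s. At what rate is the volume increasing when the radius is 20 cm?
17600π cm³/s

V = (4/3)πr³
dV/dt = dV/dr · dr/dt = 4πr² · 11
At r = 20: dV/dt = 17600π cm³/s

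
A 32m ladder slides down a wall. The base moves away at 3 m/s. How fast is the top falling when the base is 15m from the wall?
45√799/799 ≈ 1.592 m/s

x² + y² = 32²
2x·dx/dt + 2y·dy/dt = 0
dy/dt = -x/y · dx/dt = -15/√799 · 3 = -45√799/799 m/s
The top is descending at 45√799/799 ≈ 1.592 m/s.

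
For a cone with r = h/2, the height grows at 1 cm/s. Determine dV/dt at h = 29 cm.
841π/4 cm³/s

V = (1/3)π(h/2)²h = πh³/12
dV/dt = πh²/4 · 1
At h = 29: dV/dt = 841π/4 cm³/s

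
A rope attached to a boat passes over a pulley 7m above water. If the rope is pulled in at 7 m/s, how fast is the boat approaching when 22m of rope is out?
154√435/435 ≈ 7.384 m/s

rope² = x² + 7²
x = √(22² - 7²) = √435
dx/dt = (rope/x) · d(rope)/dt = (22/√435) · (-7) = -154√435/435 m/s
The boat approaches at 154√435/435 ≈ 7.384 m/s.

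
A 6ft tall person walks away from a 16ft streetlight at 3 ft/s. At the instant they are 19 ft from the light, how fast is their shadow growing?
9/5 ft/s

By similar triangles: 16/(x+s) = 6/s
Solving: s = 6x/10
ds/dt = 6/10 · dx/dt = 3/5 · 3 = 9/5 ft/s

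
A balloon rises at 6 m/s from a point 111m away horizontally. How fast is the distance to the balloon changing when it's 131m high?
393√29482/14741 ≈ 4.578 m/s

z² = 111² + y²
z = √(111² + 131²) = √29482
dz/dt = y/z · dy/dt = 131/√29482 · 6 = 393√29482/14741 ≈ 4.578 m/s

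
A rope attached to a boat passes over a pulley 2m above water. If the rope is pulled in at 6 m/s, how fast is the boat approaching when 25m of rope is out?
50√69/69 ≈ 6.019 m/s

rope² = x² + 2²
x = √(25² - 2²) = 3√69
dx/dt = (rope/x) · d(rope)/dt = (25/(3√69)) · (-6) = -50√69/69 m/s
The boat approaches at 50√69/69 ≈ 6.019 m/s.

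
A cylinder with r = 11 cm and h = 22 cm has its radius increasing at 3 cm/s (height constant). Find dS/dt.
264π cm²/s

S = 2πrh + 2πr² (lateral + bases)
dS/dt = (2πh + 4πr)·dr/dt = (2π·22 + 4π·11)·3
= 264π cm²/s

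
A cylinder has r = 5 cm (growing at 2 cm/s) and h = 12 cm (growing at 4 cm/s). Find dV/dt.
340π cm³/s

V = πr²h
dV/dt = 2πrh·dr/dt + πr²·dh/dt
= 2π(5)(12)(2) + π(5)²(4)
= 340π cm³/s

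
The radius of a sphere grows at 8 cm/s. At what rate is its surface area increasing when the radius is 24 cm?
1536π cm²/s

S = 4πr²
dS/dt = dS/dr · dr/dt = 8πr · 8
At r = 24: dS/dt = 1536π cm²/s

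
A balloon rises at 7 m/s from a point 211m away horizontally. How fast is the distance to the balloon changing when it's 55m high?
385√47546/47546 ≈ 1.766 m/s

z² = 211² + y²
z = √(211² + 55²) = √47546
dz/dt = y/z · dy/dt = 55/√47546 · 7 = 385√47546/47546 ≈ 1.766 m/s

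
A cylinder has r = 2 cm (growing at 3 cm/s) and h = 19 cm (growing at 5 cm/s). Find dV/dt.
248π cm³/s

V = πr²h
dV/dt = 2πrh·dr/dt + πr²·dh/dt
= 2π(2)(19)(3) + π(2)²(5)
= 248π cm³/s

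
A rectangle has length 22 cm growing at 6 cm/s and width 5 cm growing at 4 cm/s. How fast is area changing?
118 cm²/s

A = lw
dA/dt = w·dl/dt + l·dw/dt = 5·6 + 22·4 = 118 cm²/s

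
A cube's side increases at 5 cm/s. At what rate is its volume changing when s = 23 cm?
7935 cm³/s

V = s³
dV/dt = 3s² · ds/dt = 3·23²·5 = 7935 cm³/s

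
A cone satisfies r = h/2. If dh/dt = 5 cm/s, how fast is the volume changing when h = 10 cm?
125π cm³/s

V = (1/3)π(h/2)²h = πh³/12
dV/dt = πh²/4 · 5
At h = 10: dV/dt = 125π cm³/s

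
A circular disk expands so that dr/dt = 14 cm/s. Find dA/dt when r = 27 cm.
756π cm²/s

A = πr²
dA/dt = 2πr · dr/dt = 2π(27)(14) = 756π cm²/s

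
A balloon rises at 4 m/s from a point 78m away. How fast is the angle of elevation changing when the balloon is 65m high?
0.030265 rad/s

tan(θ) = y/78
sec²(θ) · dθ/dt = (1/78) · dy/dt
dθ/dt = cos²(θ)/78 · 4 = 78/(78² + 65²) · 4
dθ/dt = 0.030265 rad/s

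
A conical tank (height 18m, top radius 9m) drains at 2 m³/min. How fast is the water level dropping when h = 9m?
8/(81π) ≈ 0.03144 m/min

r/h = 9/18, so r = (1/2)h
V = (1/3)πr²h = (1/3)π((1/2)h)²h = (1/12)πh³
dV/dh = (1/4)πh²
dh/dt = (dV/dt)/(dV/dh) = -2/((1/4)π·9²) = -8/(81π) m/min
The level is dropping at 8/(81π) ≈ 0.03144 m/min.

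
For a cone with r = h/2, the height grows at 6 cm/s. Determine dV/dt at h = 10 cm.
150π cm³/s

V = (1/3)π(h/2)²h = πh³/12
dV/dt = πh²/4 · 6
At h = 10: dV/dt = 150π cm³/s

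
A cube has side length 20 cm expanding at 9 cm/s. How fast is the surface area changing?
2160 cm²/s

A = 6s²
dA/dt = 12s · ds/dt = 12·20·9 = 2160 cm²/s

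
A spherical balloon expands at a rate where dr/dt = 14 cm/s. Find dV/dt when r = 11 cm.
6776π cm³/s

V = (4/3)πr³
dV/dt = dV/dr · dr/dt = 4πr² · 14
At r = 11: dV/dt = 6776π cm³/s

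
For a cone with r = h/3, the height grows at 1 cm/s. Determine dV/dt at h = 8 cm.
64π/9 cm³/s

V = (1/3)π(h/3)²h = πh³/27
dV/dt = πh²/9 · 1
At h = 8: dV/dt = 64π/9 cm³/s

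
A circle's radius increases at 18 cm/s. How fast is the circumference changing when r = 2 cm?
36π cm/s

C = 2πr
dC/dt = 2π · dr/dt = 2π · 18 = 36π cm/s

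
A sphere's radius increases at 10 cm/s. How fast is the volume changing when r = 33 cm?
43560π cm³/s

V = (4/3)πr³
dV/dt = dV/dr · dr/dt = 4πr² · 10
At r = 33: dV/dt = 43560π cm³/s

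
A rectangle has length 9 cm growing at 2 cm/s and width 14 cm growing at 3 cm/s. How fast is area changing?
55 cm²/s

A = lw
dA/dt = w·dl/dt + l·dw/dt = 14·2 + 9·3 = 55 cm²/s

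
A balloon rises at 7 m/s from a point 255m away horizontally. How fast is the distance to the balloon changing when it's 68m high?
28√241/241 ≈ 1.804 m/s

z² = 255² + y²
z = √(255² + 68²) = 17√241
dz/dt = y/z · dy/dt = 68/(17√241) · 7 = 28√241/241 ≈ 1.804 m/s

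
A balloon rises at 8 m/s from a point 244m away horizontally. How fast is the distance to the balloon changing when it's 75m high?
600√65161/65161 ≈ 2.35 m/s

z² = 244² + y²
z = √(244² + 75²) = √65161
dz/dt = y/z · dy/dt = 75/√65161 · 8 = 600√65161/65161 ≈ 2.35 m/s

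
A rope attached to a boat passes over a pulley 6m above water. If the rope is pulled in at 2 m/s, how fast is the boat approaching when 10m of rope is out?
5/2 = 2.5 m/s

rope² = x² + 6²
x = √(10² - 6²) = 8
dx/dt = (rope/x) · d(rope)/dt = (10/8) · (-2) = -5/2 m/s
The boat approaches at 5/2 = 2.5 m/s.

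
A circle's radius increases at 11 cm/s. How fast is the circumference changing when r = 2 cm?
22π cm/s

C = 2πr
dC/dt = 2π · dr/dt = 2π · 11 = 22π cm/s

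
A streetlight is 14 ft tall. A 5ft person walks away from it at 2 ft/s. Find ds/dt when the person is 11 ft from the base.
10/9 ft/s

By similar triangles: 14/(x+s) = 5/s
Solving: s = 5x/9
ds/dt = 5/9 · dx/dt = 5/9 · 2 = 10/9 ft/s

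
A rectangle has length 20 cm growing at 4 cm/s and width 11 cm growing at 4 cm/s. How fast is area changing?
124 cm²/s

A = lw
dA/dt = w·dl/dt + l·dw/dt = 11·4 + 20·4 = 124 cm²/s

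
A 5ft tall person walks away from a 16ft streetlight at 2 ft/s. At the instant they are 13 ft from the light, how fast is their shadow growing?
10/11 ft/s

By similar triangles: 16/(x+s) = 5/s
Solving: s = 5x/11
ds/dt = 5/11 · dx/dt = 5/11 · 2 = 10/11 ft/s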